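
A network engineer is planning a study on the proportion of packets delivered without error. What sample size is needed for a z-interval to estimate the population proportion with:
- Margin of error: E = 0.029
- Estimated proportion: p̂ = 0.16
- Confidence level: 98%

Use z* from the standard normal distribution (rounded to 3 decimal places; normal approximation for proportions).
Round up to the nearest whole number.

Using z* for proportion z-interval (normal approximation).

For 98% confidence, z* = 2.326 (from standard normal table)

Sample size formula for proportion z-interval: n = z*²p̂(1-p̂)/E²

n = 2.326² × 0.16 × 0.84 / 0.029²
  = 5.410276 × 0.1344 / 0.000841
  = 864.6149

Round up to the nearest whole number: n = 865

865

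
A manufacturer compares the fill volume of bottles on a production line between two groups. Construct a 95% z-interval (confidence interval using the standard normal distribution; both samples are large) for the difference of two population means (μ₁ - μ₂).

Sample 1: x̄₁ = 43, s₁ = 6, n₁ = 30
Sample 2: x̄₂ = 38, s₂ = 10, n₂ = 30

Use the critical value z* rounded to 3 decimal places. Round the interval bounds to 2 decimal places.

Both samples are large (n₁ = 30 ≥ 30, n₂ = 30 ≥ 30), so a z-interval for the difference of means applies.

Point estimate: x̄₁ - x̄₂ = 43 - 38 = 5

Standard error: SE = √(s₁²/n₁ + s₂²/n₂)
= √(6²/30 + 10²/30)
= √(1.200000 + 3.333333)
= 2.129163

For 95% confidence, z* = 1.96 (from standard normal table)
Margin of error: E = z* × SE = 1.96 × 2.129163 = 4.1732

Z-interval: (x̄₁ - x̄₂) ± E = 5 ± 4.1732 = (0.8268, 9.1732)

Rounded to 2 decimal places:

(0.83, 9.17)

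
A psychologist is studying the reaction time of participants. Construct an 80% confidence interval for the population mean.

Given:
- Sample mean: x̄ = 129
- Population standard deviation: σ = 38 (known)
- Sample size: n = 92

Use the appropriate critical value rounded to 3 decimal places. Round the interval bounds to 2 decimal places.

The population standard deviation σ is known, so use a z-interval (standard normal critical value).

For 80% confidence, z* = 1.282 (from standard normal table)

Standard error: SE = σ/√n = 38/√92 = 3.961774

Margin of error: E = z* × SE = 1.282 × 3.961774 = 5.0790

Z-interval: x̄ ± E = 129 ± 5.0790 = (123.9210, 134.0790)

Rounded to 2 decimal places:

(123.92, 134.08)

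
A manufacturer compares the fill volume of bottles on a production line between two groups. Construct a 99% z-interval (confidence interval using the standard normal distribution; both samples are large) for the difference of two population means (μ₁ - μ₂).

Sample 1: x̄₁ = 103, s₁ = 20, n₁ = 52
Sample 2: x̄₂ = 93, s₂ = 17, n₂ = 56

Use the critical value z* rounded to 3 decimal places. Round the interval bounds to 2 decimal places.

Both samples are large (n₁ = 52 ≥ 30, n₂ = 56 ≥ 30), so a z-interval for the difference of means applies.

Point estimate: x̄₁ - x̄₂ = 103 - 93 = 10

Standard error: SE = √(s₁²/n₁ + s₂²/n₂)
= √(20²/52 + 17²/56)
= √(7.692308 + 5.160714)
= 3.585111

For 99% confidence, z* = 2.576 (from standard normal table)
Margin of error: E = z* × SE = 2.576 × 3.585111 = 9.2352

Z-interval: (x̄₁ - x̄₂) ± E = 10 ± 9.2352 = (0.7648, 19.2352)

Rounded to 2 decimal places:

(0.76, 19.24)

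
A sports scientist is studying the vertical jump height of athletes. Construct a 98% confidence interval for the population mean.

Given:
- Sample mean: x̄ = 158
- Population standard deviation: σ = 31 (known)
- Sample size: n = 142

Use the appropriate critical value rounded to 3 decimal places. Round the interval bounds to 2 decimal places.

The population standard deviation σ is known, so use a z-interval (standard normal critical value).

For 98% confidence, z* = 2.326 (from standard normal table)

Standard error: SE = σ/√n = 31/√142 = 2.601462

Margin of error: E = z* × SE = 2.326 × 2.601462 = 6.0510

Z-interval: x̄ ± E = 158 ± 6.0510 = (151.9490, 164.0510)

Rounded to 2 decimal places:

(151.95, 164.05)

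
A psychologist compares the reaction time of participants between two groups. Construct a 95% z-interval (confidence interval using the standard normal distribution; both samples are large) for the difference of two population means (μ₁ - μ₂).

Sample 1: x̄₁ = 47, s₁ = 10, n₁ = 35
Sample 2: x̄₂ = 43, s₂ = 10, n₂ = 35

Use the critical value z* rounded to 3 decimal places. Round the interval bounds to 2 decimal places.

Both samples are large (n₁ = 35 ≥ 30, n₂ = 35 ≥ 30), so a z-interval for the difference of means applies.

Point estimate: x̄₁ - x̄₂ = 47 - 43 = 4

Standard error: SE = √(s₁²/n₁ + s₂²/n₂)
= √(10²/35 + 10²/35)
= √(2.857143 + 2.857143)
= 2.390457

For 95% confidence, z* = 1.96 (from standard normal table)
Margin of error: E = z* × SE = 1.96 × 2.390457 = 4.6853

Z-interval: (x̄₁ - x̄₂) ± E = 4 ± 4.6853 = (-0.6853, 8.6853)

Rounded to 2 decimal places:

(-0.69, 8.69)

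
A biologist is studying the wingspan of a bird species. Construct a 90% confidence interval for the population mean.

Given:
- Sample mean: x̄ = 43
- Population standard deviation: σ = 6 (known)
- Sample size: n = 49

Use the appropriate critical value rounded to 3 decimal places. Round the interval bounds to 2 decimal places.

The population standard deviation σ is known, so use a z-interval (standard normal critical value).

For 90% confidence, z* = 1.645 (from standard normal table)

Standard error: SE = σ/√n = 6/√49 = 0.857143

Margin of error: E = z* × SE = 1.645 × 0.857143 = 1.4100

Z-interval: x̄ ± E = 43 ± 1.4100 = (41.5900, 44.4100)

Rounded to 2 decimal places:

(41.59, 44.41)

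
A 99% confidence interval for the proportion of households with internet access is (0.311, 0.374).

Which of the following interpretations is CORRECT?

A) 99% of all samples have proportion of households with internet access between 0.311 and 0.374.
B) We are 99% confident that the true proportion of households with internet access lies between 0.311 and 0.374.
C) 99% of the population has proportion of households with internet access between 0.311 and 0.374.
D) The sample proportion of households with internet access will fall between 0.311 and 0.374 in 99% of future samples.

A confidence interval represents our confidence in the procedure, not a probability statement about the parameter.

Key concept: If we repeated this sampling process many times and computed a 99% CI each time, about 99% of those intervals would contain the true population parameter.

For this specific interval (0.311, 0.374):
- Midpoint (point estimate): 0.3425
- Margin of error: 0.0315

The correct interpretation is the one stating confidence that the true parameter lies in the interval — option B.

B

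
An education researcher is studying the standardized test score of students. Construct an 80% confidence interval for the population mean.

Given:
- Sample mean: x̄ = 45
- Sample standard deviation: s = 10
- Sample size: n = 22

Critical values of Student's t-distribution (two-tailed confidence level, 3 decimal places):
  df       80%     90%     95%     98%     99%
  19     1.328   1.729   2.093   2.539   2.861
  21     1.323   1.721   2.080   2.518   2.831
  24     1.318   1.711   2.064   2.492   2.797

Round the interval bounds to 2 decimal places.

The population standard deviation σ is unknown (only the sample standard deviation s is given), so use a t-interval with df = n - 1 = 22 - 1 = 21.

For 80% confidence with df = 21, t* = 1.323 (from t-table)

Standard error: SE = s/√n = 10/√22 = 2.132007

Margin of error: E = t* × SE = 1.323 × 2.132007 = 2.8206

T-interval: x̄ ± E = 45 ± 2.8206 = (42.1794, 47.8206)

Rounded to 2 decimal places:

(42.18, 47.82)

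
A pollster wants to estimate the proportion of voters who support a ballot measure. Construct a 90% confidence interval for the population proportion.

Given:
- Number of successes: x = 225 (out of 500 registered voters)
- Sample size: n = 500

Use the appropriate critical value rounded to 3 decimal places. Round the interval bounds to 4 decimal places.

Sample proportion: p̂ = 225/500 = 0.450000

Check conditions for normal approximation:
  np̂ = 225 ≥ 10 ✓
  n(1-p̂) = 275 ≥ 10 ✓

The sample is large enough, so use a z-interval (normal approximation) for the proportion.

For 90% confidence, z* = 1.645 (from standard normal table)

Standard error: SE = √(p̂(1-p̂)/n) = √(0.450000×0.550000/500) = 0.02224860

Margin of error: E = z* × SE = 1.645 × 0.02224860 = 0.036599

Z-interval: p̂ ± E = 0.450000 ± 0.036599 = (0.413401, 0.486599)

Rounded to 4 decimal places:

(0.4134, 0.4866)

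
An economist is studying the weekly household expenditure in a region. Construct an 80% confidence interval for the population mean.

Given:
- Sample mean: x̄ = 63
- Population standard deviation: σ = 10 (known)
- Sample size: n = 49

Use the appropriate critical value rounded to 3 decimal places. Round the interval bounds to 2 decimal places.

The population standard deviation σ is known, so use a z-interval (standard normal critical value).

For 80% confidence, z* = 1.282 (from standard normal table)

Standard error: SE = σ/√n = 10/√49 = 1.428571

Margin of error: E = z* × SE = 1.282 × 1.428571 = 1.8314

Z-interval: x̄ ± E = 63 ± 1.8314 = (61.1686, 64.8314)

Rounded to 2 decimal places:

(61.17, 64.83)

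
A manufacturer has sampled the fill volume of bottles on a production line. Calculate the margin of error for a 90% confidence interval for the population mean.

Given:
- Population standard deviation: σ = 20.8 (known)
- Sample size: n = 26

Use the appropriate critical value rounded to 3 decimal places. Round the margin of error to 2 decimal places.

The population standard deviation σ is known, so use the z-interval margin of error formula.

For 90% confidence, z* = 1.645 (from standard normal table)

Margin of error formula for z-interval: E = z* × σ/√n

E = 1.645 × 20.8/√26
  = 1.645 × 4.079216
  = 6.7103

Rounded to 2 decimal places:

6.71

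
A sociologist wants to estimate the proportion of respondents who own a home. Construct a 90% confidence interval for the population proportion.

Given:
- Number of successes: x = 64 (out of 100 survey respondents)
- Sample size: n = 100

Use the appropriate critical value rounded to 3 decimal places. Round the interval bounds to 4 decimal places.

Sample proportion: p̂ = 64/100 = 0.640000

Check conditions for normal approximation:
  np̂ = 64 ≥ 10 ✓
  n(1-p̂) = 36 ≥ 10 ✓

The sample is large enough, so use a z-interval (normal approximation) for the proportion.

For 90% confidence, z* = 1.645 (from standard normal table)

Standard error: SE = √(p̂(1-p̂)/n) = √(0.640000×0.360000/100) = 0.04800000

Margin of error: E = z* × SE = 1.645 × 0.04800000 = 0.078960

Z-interval: p̂ ± E = 0.640000 ± 0.078960 = (0.561040, 0.718960)

Rounded to 4 decimal places:

(0.5610, 0.7190)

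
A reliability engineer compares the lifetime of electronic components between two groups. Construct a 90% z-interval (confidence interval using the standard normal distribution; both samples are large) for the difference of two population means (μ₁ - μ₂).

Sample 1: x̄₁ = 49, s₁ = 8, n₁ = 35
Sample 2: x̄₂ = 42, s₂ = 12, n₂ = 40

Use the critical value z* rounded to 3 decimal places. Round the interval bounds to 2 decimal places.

Both samples are large (n₁ = 35 ≥ 30, n₂ = 40 ≥ 30), so a z-interval for the difference of means applies.

Point estimate: x̄₁ - x̄₂ = 49 - 42 = 7

Standard error: SE = √(s₁²/n₁ + s₂²/n₂)
= √(8²/35 + 12²/40)
= √(1.828571 + 3.600000)
= 2.329929

For 90% confidence, z* = 1.645 (from standard normal table)
Margin of error: E = z* × SE = 1.645 × 2.329929 = 3.8327

Z-interval: (x̄₁ - x̄₂) ± E = 7 ± 3.8327 = (3.1673, 10.8327)

Rounded to 2 decimal places:

(3.17, 10.83)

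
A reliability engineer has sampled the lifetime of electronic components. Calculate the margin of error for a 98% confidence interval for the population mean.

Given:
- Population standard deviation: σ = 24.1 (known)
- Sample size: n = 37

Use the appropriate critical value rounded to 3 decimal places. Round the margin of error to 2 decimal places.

The population standard deviation σ is known, so use the z-interval margin of error formula.

For 98% confidence, z* = 2.326 (from standard normal table)

Margin of error formula for z-interval: E = z* × σ/√n

E = 2.326 × 24.1/√37
  = 2.326 × 3.962016
  = 9.2156

Rounded to 2 decimal places:

9.22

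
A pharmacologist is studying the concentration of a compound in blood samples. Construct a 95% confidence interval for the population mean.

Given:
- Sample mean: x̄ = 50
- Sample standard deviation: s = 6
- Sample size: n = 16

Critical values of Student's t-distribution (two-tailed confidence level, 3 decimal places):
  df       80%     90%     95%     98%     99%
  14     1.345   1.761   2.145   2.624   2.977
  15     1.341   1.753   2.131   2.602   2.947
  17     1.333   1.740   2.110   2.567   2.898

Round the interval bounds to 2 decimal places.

The population standard deviation σ is unknown (only the sample standard deviation s is given), so use a t-interval with df = n - 1 = 16 - 1 = 15.

For 95% confidence with df = 15, t* = 2.131 (from t-table)

Standard error: SE = s/√n = 6/√16 = 1.500000

Margin of error: E = t* × SE = 2.131 × 1.500000 = 3.1965

T-interval: x̄ ± E = 50 ± 3.1965 = (46.8035, 53.1965)

Rounded to 2 decimal places:

(46.80, 53.20)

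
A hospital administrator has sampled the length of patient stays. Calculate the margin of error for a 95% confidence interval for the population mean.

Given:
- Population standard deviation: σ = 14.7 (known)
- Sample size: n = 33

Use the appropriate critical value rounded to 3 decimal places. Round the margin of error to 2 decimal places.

The population standard deviation σ is known, so use the z-interval margin of error formula.

For 95% confidence, z* = 1.96 (from standard normal table)

Margin of error formula for z-interval: E = z* × σ/√n

E = 1.96 × 14.7/√33
  = 1.96 × 2.558942
  = 5.0155

Rounded to 2 decimal places:

5.02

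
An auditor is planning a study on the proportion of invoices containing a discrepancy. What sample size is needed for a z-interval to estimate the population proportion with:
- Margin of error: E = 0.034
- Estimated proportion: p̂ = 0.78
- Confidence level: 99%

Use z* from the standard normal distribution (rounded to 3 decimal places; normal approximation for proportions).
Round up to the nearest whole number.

Using z* for proportion z-interval (normal approximation).

For 99% confidence, z* = 2.576 (from standard normal table)

Sample size formula for proportion z-interval: n = z*²p̂(1-p̂)/E²

n = 2.576² × 0.78 × 0.22 / 0.034²
  = 6.635776 × 0.1716 / 0.001156
  = 985.0339

Round up to the nearest whole number: n = 986

986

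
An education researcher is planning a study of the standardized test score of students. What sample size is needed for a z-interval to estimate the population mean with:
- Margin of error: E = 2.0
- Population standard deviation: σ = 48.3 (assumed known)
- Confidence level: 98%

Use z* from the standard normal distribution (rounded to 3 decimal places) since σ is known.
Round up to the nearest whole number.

Using z* since population σ is known (z-interval formula).

For 98% confidence, z* = 2.326 (from standard normal table)

Sample size formula for z-interval: n = (z*σ/E)²

n = (2.326 × 48.3 / 2.0)²
  = (56.172900)²
  = 3155.3947

Round up to the nearest whole number: n = 3156

3156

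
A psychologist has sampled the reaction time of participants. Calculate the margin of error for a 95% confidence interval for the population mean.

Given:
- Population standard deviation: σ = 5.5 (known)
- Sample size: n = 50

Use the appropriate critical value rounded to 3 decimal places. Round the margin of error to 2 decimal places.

The population standard deviation σ is known, so use the z-interval margin of error formula.

For 95% confidence, z* = 1.96 (from standard normal table)

Margin of error formula for z-interval: E = z* × σ/√n

E = 1.96 × 5.5/√50
  = 1.96 × 0.777817
  = 1.5245

Rounded to 2 decimal places:

1.52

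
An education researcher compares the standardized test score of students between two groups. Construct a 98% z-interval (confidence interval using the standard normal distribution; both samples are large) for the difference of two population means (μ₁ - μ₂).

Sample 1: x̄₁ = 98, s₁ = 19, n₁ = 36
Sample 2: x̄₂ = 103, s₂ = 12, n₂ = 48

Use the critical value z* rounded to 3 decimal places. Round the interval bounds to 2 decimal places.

Both samples are large (n₁ = 36 ≥ 30, n₂ = 48 ≥ 30), so a z-interval for the difference of means applies.

Point estimate: x̄₁ - x̄₂ = 98 - 103 = -5

Standard error: SE = √(s₁²/n₁ + s₂²/n₂)
= √(19²/36 + 12²/48)
= √(10.027778 + 3.000000)
= 3.609401

For 98% confidence, z* = 2.326 (from standard normal table)
Margin of error: E = z* × SE = 2.326 × 3.609401 = 8.3955

Z-interval: (x̄₁ - x̄₂) ± E = -5 ± 8.3955 = (-13.3955, 3.3955)

Rounded to 2 decimal places:

(-13.40, 3.40)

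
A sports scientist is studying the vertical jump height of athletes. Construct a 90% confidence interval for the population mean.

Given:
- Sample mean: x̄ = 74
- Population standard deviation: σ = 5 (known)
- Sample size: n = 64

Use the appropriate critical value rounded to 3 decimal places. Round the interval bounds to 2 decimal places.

The population standard deviation σ is known, so use a z-interval (standard normal critical value).

For 90% confidence, z* = 1.645 (from standard normal table)

Standard error: SE = σ/√n = 5/√64 = 0.625000

Margin of error: E = z* × SE = 1.645 × 0.625000 = 1.0281

Z-interval: x̄ ± E = 74 ± 1.0281 = (72.9719, 75.0281)

Rounded to 2 decimal places:

(72.97, 75.03)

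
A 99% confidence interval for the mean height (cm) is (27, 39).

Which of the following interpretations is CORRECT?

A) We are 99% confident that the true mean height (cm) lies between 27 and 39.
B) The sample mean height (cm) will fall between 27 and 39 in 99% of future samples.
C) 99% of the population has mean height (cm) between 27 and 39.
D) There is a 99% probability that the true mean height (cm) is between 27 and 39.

A confidence interval represents our confidence in the procedure, not a probability statement about the parameter.

Key concept: If we repeated this sampling process many times and computed a 99% CI each time, about 99% of those intervals would contain the true population parameter.

For this specific interval (27, 39):
- Midpoint (point estimate): 33
- Margin of error: 6

The correct interpretation is the one stating confidence that the true parameter lies in the interval — option A.

A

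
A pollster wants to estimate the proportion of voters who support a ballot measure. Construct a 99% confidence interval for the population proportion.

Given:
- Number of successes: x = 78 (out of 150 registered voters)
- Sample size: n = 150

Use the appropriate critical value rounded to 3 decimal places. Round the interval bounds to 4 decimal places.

Sample proportion: p̂ = 78/150 = 0.520000

Check conditions for normal approximation:
  np̂ = 78 ≥ 10 ✓
  n(1-p̂) = 72 ≥ 10 ✓

The sample is large enough, so use a z-interval (normal approximation) for the proportion.

For 99% confidence, z* = 2.576 (from standard normal table)

Standard error: SE = √(p̂(1-p̂)/n) = √(0.520000×0.480000/150) = 0.04079216

Margin of error: E = z* × SE = 2.576 × 0.04079216 = 0.105081

Z-interval: p̂ ± E = 0.520000 ± 0.105081 = (0.414919, 0.625081)

Rounded to 4 decimal places:

(0.4149, 0.6251)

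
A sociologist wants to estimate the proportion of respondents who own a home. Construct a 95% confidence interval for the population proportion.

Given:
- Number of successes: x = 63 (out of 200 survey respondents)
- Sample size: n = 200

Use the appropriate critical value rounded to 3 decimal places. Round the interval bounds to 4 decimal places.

Sample proportion: p̂ = 63/200 = 0.315000

Check conditions for normal approximation:
  np̂ = 63 ≥ 10 ✓
  n(1-p̂) = 137 ≥ 10 ✓

The sample is large enough, so use a z-interval (normal approximation) for the proportion.

For 95% confidence, z* = 1.96 (from standard normal table)

Standard error: SE = √(p̂(1-p̂)/n) = √(0.315000×0.685000/200) = 0.03284623

Margin of error: E = z* × SE = 1.96 × 0.03284623 = 0.064379

Z-interval: p̂ ± E = 0.315000 ± 0.064379 = (0.250621, 0.379379)

Rounded to 4 decimal places:

(0.2506, 0.3794)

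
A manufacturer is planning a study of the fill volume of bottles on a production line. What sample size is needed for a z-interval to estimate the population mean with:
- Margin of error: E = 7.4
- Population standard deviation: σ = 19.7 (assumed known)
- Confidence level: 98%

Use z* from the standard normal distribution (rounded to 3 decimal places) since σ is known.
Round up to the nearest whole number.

Using z* since population σ is known (z-interval formula).

For 98% confidence, z* = 2.326 (from standard normal table)

Sample size formula for z-interval: n = (z*σ/E)²

n = (2.326 × 19.7 / 7.4)²
  = (6.192189)²
  = 38.3432

Round up to the nearest whole number: n = 39

39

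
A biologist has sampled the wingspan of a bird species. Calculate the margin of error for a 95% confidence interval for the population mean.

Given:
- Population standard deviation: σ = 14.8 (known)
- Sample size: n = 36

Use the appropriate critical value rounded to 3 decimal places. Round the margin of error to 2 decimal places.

The population standard deviation σ is known, so use the z-interval margin of error formula.

For 95% confidence, z* = 1.96 (from standard normal table)

Margin of error formula for z-interval: E = z* × σ/√n

E = 1.96 × 14.8/√36
  = 1.96 × 2.466667
  = 4.8347

Rounded to 2 decimal places:

4.83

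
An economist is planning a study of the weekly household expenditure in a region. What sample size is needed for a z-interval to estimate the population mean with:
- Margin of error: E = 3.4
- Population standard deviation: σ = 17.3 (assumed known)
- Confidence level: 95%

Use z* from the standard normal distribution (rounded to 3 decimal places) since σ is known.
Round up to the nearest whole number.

Using z* since population σ is known (z-interval formula).

For 95% confidence, z* = 1.96 (from standard normal table)

Sample size formula for z-interval: n = (z*σ/E)²

n = (1.96 × 17.3 / 3.4)²
  = (9.972941)²
  = 99.4596

Round up to the nearest whole number: n = 100

100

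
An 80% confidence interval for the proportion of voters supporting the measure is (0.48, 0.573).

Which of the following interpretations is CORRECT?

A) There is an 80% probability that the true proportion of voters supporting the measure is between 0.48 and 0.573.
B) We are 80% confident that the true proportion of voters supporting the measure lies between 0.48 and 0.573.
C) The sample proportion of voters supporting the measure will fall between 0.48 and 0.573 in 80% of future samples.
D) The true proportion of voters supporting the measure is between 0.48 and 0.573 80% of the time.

A confidence interval represents our confidence in the procedure, not a probability statement about the parameter.

Key concept: If we repeated this sampling process many times and computed an 80% CI each time, about 80% of those intervals would contain the true population parameter.

For this specific interval (0.48, 0.573):
- Midpoint (point estimate): 0.5265
- Margin of error: 0.0465

The correct interpretation is the one stating confidence that the true parameter lies in the interval — option B.

B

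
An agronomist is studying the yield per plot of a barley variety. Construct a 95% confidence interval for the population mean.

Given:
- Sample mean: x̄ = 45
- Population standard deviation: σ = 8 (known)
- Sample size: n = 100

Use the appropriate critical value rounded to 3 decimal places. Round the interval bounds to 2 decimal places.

The population standard deviation σ is known, so use a z-interval (standard normal critical value).

For 95% confidence, z* = 1.96 (from standard normal table)

Standard error: SE = σ/√n = 8/√100 = 0.800000

Margin of error: E = z* × SE = 1.96 × 0.800000 = 1.5680

Z-interval: x̄ ± E = 45 ± 1.5680 = (43.4320, 46.5680)

Rounded to 2 decimal places:

(43.43, 46.57)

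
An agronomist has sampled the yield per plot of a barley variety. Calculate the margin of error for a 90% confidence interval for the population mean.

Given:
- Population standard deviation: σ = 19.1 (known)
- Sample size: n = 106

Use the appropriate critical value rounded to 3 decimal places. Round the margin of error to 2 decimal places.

The population standard deviation σ is known, so use the z-interval margin of error formula.

For 90% confidence, z* = 1.645 (from standard normal table)

Margin of error formula for z-interval: E = z* × σ/√n

E = 1.645 × 19.1/√106
  = 1.645 × 1.855156
  = 3.0517

Rounded to 2 decimal places:

3.05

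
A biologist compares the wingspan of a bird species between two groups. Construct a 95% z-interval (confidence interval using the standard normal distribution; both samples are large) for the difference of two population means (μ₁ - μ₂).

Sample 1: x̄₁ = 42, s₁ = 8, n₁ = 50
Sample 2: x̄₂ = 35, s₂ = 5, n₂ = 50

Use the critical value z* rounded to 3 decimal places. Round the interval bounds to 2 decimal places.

Both samples are large (n₁ = 50 ≥ 30, n₂ = 50 ≥ 30), so a z-interval for the difference of means applies.

Point estimate: x̄₁ - x̄₂ = 42 - 35 = 7

Standard error: SE = √(s₁²/n₁ + s₂²/n₂)
= √(8²/50 + 5²/50)
= √(1.2800000 + 0.5000000)
= 1.3341664

For 95% confidence, z* = 1.96 (from standard normal table)
Margin of error: E = z* × SE = 1.96 × 1.3341664 = 2.61497

Z-interval: (x̄₁ - x̄₂) ± E = 7 ± 2.61497 = (4.38503, 9.61497)

Rounded to 2 decimal places:

(4.39, 9.61)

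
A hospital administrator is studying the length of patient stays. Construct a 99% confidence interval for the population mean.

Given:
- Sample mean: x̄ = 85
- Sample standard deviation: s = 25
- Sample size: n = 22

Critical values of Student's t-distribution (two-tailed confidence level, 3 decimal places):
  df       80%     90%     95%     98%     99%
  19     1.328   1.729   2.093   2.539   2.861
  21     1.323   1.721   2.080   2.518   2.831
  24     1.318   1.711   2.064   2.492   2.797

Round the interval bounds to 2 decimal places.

The population standard deviation σ is unknown (only the sample standard deviation s is given), so use a t-interval with df = n - 1 = 22 - 1 = 21.

For 99% confidence with df = 21, t* = 2.831 (from t-table)

Standard error: SE = s/√n = 25/√22 = 5.330018

Margin of error: E = t* × SE = 2.831 × 5.330018 = 15.0893

T-interval: x̄ ± E = 85 ± 15.0893 = (69.9107, 100.0893)

Rounded to 2 decimal places:

(69.91, 100.09)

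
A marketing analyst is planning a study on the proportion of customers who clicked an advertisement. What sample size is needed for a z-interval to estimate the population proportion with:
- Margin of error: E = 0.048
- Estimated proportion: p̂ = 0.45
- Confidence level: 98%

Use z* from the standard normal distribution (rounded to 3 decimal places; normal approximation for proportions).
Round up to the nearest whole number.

Using z* for proportion z-interval (normal approximation).

For 98% confidence, z* = 2.326 (from standard normal table)

Sample size formula for proportion z-interval: n = z*²p̂(1-p̂)/E²

n = 2.326² × 0.45 × 0.55 / 0.048²
  = 5.410276 × 0.2475 / 0.002304
  = 581.1820

Round up to the nearest whole number: n = 582

582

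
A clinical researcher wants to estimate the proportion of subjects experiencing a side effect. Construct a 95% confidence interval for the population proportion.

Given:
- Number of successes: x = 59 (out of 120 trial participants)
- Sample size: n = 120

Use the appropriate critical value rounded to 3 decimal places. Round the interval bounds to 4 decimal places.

Sample proportion: p̂ = 59/120 = 0.491667

Check conditions for normal approximation:
  np̂ = 59 ≥ 10 ✓
  n(1-p̂) = 61 ≥ 10 ✓

The sample is large enough, so use a z-interval (normal approximation) for the proportion.

For 95% confidence, z* = 1.96 (from standard normal table)

Standard error: SE = √(p̂(1-p̂)/n) = √(0.491667×0.508333/120) = 0.04563721

Margin of error: E = z* × SE = 1.96 × 0.04563721 = 0.089449

Z-interval: p̂ ± E = 0.491667 ± 0.089449 = (0.402218, 0.581116)

Rounded to 4 decimal places:

(0.4022, 0.5811)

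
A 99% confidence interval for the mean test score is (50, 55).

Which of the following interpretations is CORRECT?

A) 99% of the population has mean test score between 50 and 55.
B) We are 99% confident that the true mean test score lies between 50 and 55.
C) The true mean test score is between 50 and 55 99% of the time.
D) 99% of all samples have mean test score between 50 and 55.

A confidence interval represents our confidence in the procedure, not a probability statement about the parameter.

Key concept: If we repeated this sampling process many times and computed a 99% CI each time, about 99% of those intervals would contain the true population parameter.

For this specific interval (50, 55):
- Midpoint (point estimate): 52.5
- Margin of error: 2.5

The correct interpretation is the one stating confidence that the true parameter lies in the interval — option B.

B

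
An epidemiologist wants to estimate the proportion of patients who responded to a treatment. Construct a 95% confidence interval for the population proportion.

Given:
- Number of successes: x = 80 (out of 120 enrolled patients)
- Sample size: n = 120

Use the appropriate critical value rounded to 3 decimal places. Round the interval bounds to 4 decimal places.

Sample proportion: p̂ = 80/120 = 0.666667

Check conditions for normal approximation:
  np̂ = 80 ≥ 10 ✓
  n(1-p̂) = 40 ≥ 10 ✓

The sample is large enough, so use a z-interval (normal approximation) for the proportion.

For 95% confidence, z* = 1.96 (from standard normal table)

Standard error: SE = √(p̂(1-p̂)/n) = √(0.666667×0.333333/120) = 0.04303315

Margin of error: E = z* × SE = 1.96 × 0.04303315 = 0.084345

Z-interval: p̂ ± E = 0.666667 ± 0.084345 = (0.582322, 0.751012)

Rounded to 4 decimal places:

(0.5823, 0.7510)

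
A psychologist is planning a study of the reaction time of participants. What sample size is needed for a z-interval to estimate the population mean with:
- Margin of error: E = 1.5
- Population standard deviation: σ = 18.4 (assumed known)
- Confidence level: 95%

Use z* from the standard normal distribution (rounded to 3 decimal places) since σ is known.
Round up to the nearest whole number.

Using z* since population σ is known (z-interval formula).

For 95% confidence, z* = 1.96 (from standard normal table)

Sample size formula for z-interval: n = (z*σ/E)²

n = (1.96 × 18.4 / 1.5)²
  = (24.042667)²
  = 578.0498

Round up to the nearest whole number: n = 579

579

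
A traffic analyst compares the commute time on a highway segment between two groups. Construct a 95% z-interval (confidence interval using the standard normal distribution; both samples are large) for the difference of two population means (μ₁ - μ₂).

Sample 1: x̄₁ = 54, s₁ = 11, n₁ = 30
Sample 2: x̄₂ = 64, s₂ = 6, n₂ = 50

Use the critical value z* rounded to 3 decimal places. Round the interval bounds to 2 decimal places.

Both samples are large (n₁ = 30 ≥ 30, n₂ = 50 ≥ 30), so a z-interval for the difference of means applies.

Point estimate: x̄₁ - x̄₂ = 54 - 64 = -10

Standard error: SE = √(s₁²/n₁ + s₂²/n₂)
= √(11²/30 + 6²/50)
= √(4.033333 + 0.720000)
= 2.180214

For 95% confidence, z* = 1.96 (from standard normal table)
Margin of error: E = z* × SE = 1.96 × 2.180214 = 4.2732

Z-interval: (x̄₁ - x̄₂) ± E = -10 ± 4.2732 = (-14.2732, -5.7268)

Rounded to 2 decimal places:

(-14.27, -5.73)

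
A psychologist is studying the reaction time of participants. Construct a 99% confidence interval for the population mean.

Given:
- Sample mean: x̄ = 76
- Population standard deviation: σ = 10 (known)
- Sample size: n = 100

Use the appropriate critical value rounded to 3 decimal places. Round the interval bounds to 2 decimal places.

The population standard deviation σ is known, so use a z-interval (standard normal critical value).

For 99% confidence, z* = 2.576 (from standard normal table)

Standard error: SE = σ/√n = 10/√100 = 1.000000

Margin of error: E = z* × SE = 2.576 × 1.000000 = 2.5760

Z-interval: x̄ ± E = 76 ± 2.5760 = (73.4240, 78.5760)

Rounded to 2 decimal places:

(73.42, 78.58)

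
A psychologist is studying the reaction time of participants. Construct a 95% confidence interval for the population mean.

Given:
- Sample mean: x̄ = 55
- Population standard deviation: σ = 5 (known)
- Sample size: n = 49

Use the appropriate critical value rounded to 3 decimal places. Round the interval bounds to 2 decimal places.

The population standard deviation σ is known, so use a z-interval (standard normal critical value).

For 95% confidence, z* = 1.96 (from standard normal table)

Standard error: SE = σ/√n = 5/√49 = 0.714286

Margin of error: E = z* × SE = 1.96 × 0.714286 = 1.4000

Z-interval: x̄ ± E = 55 ± 1.4000 = (53.6000, 56.4000)

Rounded to 2 decimal places:

(53.60, 56.40)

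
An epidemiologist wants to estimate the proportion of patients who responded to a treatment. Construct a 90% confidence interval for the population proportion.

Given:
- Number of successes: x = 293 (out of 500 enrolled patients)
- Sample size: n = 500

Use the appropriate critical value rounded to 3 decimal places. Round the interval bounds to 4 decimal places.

Sample proportion: p̂ = 293/500 = 0.586000

Check conditions for normal approximation:
  np̂ = 293 ≥ 10 ✓
  n(1-p̂) = 207 ≥ 10 ✓

The sample is large enough, so use a z-interval (normal approximation) for the proportion.

For 90% confidence, z* = 1.645 (from standard normal table)

Standard error: SE = √(p̂(1-p̂)/n) = √(0.586000×0.414000/500) = 0.02202744

Margin of error: E = z* × SE = 1.645 × 0.02202744 = 0.036235

Z-interval: p̂ ± E = 0.586000 ± 0.036235 = (0.549765, 0.622235)

Rounded to 4 decimal places:

(0.5498, 0.6222)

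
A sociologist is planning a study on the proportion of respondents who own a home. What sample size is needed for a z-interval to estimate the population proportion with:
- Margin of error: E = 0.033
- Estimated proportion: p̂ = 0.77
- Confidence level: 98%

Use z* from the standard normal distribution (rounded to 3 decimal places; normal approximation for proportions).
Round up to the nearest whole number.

Using z* for proportion z-interval (normal approximation).

For 98% confidence, z* = 2.326 (from standard normal table)

Sample size formula for proportion z-interval: n = z*²p̂(1-p̂)/E²

n = 2.326² × 0.77 × 0.23 / 0.033²
  = 5.410276 × 0.1771 / 0.001089
  = 879.8530

Round up to the nearest whole number: n = 880

880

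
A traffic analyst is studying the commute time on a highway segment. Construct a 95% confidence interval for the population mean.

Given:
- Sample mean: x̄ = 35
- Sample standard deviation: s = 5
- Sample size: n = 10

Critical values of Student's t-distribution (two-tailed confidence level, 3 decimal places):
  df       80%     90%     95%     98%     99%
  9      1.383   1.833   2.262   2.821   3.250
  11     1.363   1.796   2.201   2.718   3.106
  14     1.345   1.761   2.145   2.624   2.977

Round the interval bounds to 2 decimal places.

The population standard deviation σ is unknown (only the sample standard deviation s is given), so use a t-interval with df = n - 1 = 10 - 1 = 9.

For 95% confidence with df = 9, t* = 2.262 (from t-table)

Standard error: SE = s/√n = 5/√10 = 1.581139

Margin of error: E = t* × SE = 2.262 × 1.581139 = 3.5765

T-interval: x̄ ± E = 35 ± 3.5765 = (31.4235, 38.5765)

Rounded to 2 decimal places:

(31.42, 38.58)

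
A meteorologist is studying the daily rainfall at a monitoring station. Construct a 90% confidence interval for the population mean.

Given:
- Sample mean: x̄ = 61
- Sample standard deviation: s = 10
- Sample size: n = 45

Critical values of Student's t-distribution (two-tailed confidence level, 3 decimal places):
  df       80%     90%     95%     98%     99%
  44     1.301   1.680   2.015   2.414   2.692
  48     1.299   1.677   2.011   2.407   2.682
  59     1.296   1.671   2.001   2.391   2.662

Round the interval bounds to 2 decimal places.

The population standard deviation σ is unknown (only the sample standard deviation s is given), so use a t-interval with df = n - 1 = 45 - 1 = 44.

For 90% confidence with df = 44, t* = 1.680 (from t-table)

Standard error: SE = s/√n = 10/√45 = 1.490712

Margin of error: E = t* × SE = 1.680 × 1.490712 = 2.5044

T-interval: x̄ ± E = 61 ± 2.5044 = (58.4956, 63.5044)

Rounded to 2 decimal places:

(58.50, 63.50)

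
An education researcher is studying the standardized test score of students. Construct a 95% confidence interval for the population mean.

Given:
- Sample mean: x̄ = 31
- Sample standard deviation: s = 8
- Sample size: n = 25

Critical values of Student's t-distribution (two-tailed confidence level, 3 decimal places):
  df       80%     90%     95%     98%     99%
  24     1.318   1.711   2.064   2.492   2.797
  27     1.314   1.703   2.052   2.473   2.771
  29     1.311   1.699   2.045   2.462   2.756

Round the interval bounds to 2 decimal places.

The population standard deviation σ is unknown (only the sample standard deviation s is given), so use a t-interval with df = n - 1 = 25 - 1 = 24.

For 95% confidence with df = 24, t* = 2.064 (from t-table)

Standard error: SE = s/√n = 8/√25 = 1.600000

Margin of error: E = t* × SE = 2.064 × 1.600000 = 3.3024

T-interval: x̄ ± E = 31 ± 3.3024 = (27.6976, 34.3024)

Rounded to 2 decimal places:

(27.70, 34.30)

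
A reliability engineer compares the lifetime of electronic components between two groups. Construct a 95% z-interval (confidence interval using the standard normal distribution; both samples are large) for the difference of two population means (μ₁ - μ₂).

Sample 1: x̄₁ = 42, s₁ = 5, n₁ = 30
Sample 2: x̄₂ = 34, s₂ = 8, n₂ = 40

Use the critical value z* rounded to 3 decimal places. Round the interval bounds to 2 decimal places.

Both samples are large (n₁ = 30 ≥ 30, n₂ = 40 ≥ 30), so a z-interval for the difference of means applies.

Point estimate: x̄₁ - x̄₂ = 42 - 34 = 8

Standard error: SE = √(s₁²/n₁ + s₂²/n₂)
= √(5²/30 + 8²/40)
= √(0.833333 + 1.600000)
= 1.559915

For 95% confidence, z* = 1.96 (from standard normal table)
Margin of error: E = z* × SE = 1.96 × 1.559915 = 3.0574

Z-interval: (x̄₁ - x̄₂) ± E = 8 ± 3.0574 = (4.9426, 11.0574)

Rounded to 2 decimal places:

(4.94, 11.06)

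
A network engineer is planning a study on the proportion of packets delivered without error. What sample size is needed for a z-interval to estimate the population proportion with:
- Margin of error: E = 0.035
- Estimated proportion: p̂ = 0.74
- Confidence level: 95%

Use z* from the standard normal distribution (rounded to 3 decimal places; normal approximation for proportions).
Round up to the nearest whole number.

Using z* for proportion z-interval (normal approximation).

For 95% confidence, z* = 1.96 (from standard normal table)

Sample size formula for proportion z-interval: n = z*²p̂(1-p̂)/E²

n = 1.96² × 0.74 × 0.26 / 0.035²
  = 3.8416 × 0.1924 / 0.001225
  = 603.3664

Round up to the nearest whole number: n = 604

604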